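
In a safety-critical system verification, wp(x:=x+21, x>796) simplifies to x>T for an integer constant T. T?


Formula: wp(x:=E, P) = P[E/x] (substitute E for x in postcondition)
Step 1: Postcondition: x>796
Step 2: Substitute x+21 for x: x+21>796
Step 3: Solve for x: x > 796-21 = 775

775


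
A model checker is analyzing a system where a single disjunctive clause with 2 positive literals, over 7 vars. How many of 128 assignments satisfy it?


Step 1: Total=2^7=128
Step 2: Unsat when all 2 false: 2^5=32
Step 3: Sat=128-32=96

96


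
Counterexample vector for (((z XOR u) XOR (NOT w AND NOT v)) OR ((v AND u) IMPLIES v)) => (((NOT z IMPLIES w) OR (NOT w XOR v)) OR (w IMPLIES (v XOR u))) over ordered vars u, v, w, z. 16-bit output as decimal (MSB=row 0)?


F1 = (((z XOR u) XOR (NOT w AND NOT v)) OR ((v AND u) IMPLIES v))
F2 = (((NOT z IMPLIES w) OR (NOT w XOR v)) OR (w IMPLIES (v XOR u)))
Counterexample to F1=>F2 is where F1=1 and F2=0.
Evaluate each row (bits = u,v,w,z, MSB first):
  row 0 [0000]: F1=1 F2=1 -> F1&~F2 -> 0
  row 1 [0001]: F1=1 F2=1 -> F1&~F2 -> 0
  row 2 [0010]: F1=1 F2=1 -> F1&~F2 -> 0
  row 3 [0011]: F1=1 F2=1 -> F1&~F2 -> 0
  row 4 [0100]: F1=1 F2=1 -> F1&~F2 -> 0
  row 5 [0101]: F1=1 F2=1 -> F1&~F2 -> 0
  row 6 [0110]: F1=1 F2=1 -> F1&~F2 -> 0
  row 7 [0111]: F1=1 F2=1 -> F1&~F2 -> 0
  row 8 [1000]: F1=1 F2=1 -> F1&~F2 -> 0
  row 9 [1001]: F1=1 F2=1 -> F1&~F2 -> 0
  row 10 [1010]: F1=1 F2=1 -> F1&~F2 -> 0
  row 11 [1011]: F1=1 F2=1 -> F1&~F2 -> 0
  row 12 [1100]: F1=1 F2=1 -> F1&~F2 -> 0
  row 13 [1101]: F1=1 F2=1 -> F1&~F2 -> 0
  row 14 [1110]: F1=1 F2=1 -> F1&~F2 -> 0
  row 15 [1111]: F1=1 F2=1 -> F1&~F2 -> 0
Full result column, 4 rows per line (u,v fixed per line; w,z runs 00..11 left to right):
  rows 0-3 [u,v=00]: 0000  = hex 0
  rows 4-7 [u,v=01]: 0000  = hex 0
  rows 8-11 [u,v=10]: 0000  = hex 0
  rows 12-15 [u,v=11]: 0000  = hex 0
Counterexample vector (row 0 .. row 15) = 0000000000000000
Output column grouped in 4s = 0000 0000 0000 0000 = 0x0000
Convert to decimal digit by digit (value = value*16 + digit):
  0 -> 0
  0*16 + 0 = 0
  0*16 + 0 = 0
  0*16 + 0 = 0
Decimal = 0

0


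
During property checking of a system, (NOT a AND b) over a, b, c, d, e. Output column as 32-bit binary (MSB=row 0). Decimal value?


Formula: (NOT a AND b) over a, b, c, d, e (32 rows)
Evaluate each row (bits = a,b,c,d,e, MSB first):
  row 0 [00000]: (NOT 0 AND 0) -> 0
  row 1 [00001]: (NOT 0 AND 0) -> 0
  row 2 [00010]: (NOT 0 AND 0) -> 0
  row 3 [00011]: (NOT 0 AND 0) -> 0
  row 4 [00100]: (NOT 0 AND 0) -> 0
  row 5 [00101]: (NOT 0 AND 0) -> 0
  row 6 [00110]: (NOT 0 AND 0) -> 0
  row 7 [00111]: (NOT 0 AND 0) -> 0
  row 8 [01000]: (NOT 0 AND 1) -> 1
  row 9 [01001]: (NOT 0 AND 1) -> 1
  row 10 [01010]: (NOT 0 AND 1) -> 1
  row 11 [01011]: (NOT 0 AND 1) -> 1
  row 12 [01100]: (NOT 0 AND 1) -> 1
  row 13 [01101]: (NOT 0 AND 1) -> 1
  row 14 [01110]: (NOT 0 AND 1) -> 1
  row 15 [01111]: (NOT 0 AND 1) -> 1
  row 16 [10000]: (NOT 1 AND 0) -> 0
  row 17 [10001]: (NOT 1 AND 0) -> 0
  row 18 [10010]: (NOT 1 AND 0) -> 0
  row 19 [10011]: (NOT 1 AND 0) -> 0
  row 20 [10100]: (NOT 1 AND 0) -> 0
  row 21 [10101]: (NOT 1 AND 0) -> 0
  row 22 [10110]: (NOT 1 AND 0) -> 0
  row 23 [10111]: (NOT 1 AND 0) -> 0
  row 24 [11000]: (NOT 1 AND 1) -> 0
  row 25 [11001]: (NOT 1 AND 1) -> 0
  row 26 [11010]: (NOT 1 AND 1) -> 0
  row 27 [11011]: (NOT 1 AND 1) -> 0
  row 28 [11100]: (NOT 1 AND 1) -> 0
  row 29 [11101]: (NOT 1 AND 1) -> 0
  row 30 [11110]: (NOT 1 AND 1) -> 0
  row 31 [11111]: (NOT 1 AND 1) -> 0
Full result column, 4 rows per line (a,b,c fixed per line; d,e runs 00..11 left to right):
  rows 0-3 [a,b,c=000]: 0000  = hex 0
  rows 4-7 [a,b,c=001]: 0000  = hex 0
  rows 8-11 [a,b,c=010]: 1111  = hex F
  rows 12-15 [a,b,c=011]: 1111  = hex F
  rows 16-19 [a,b,c=100]: 0000  = hex 0
  rows 20-23 [a,b,c=101]: 0000  = hex 0
  rows 24-27 [a,b,c=110]: 0000  = hex 0
  rows 28-31 [a,b,c=111]: 0000  = hex 0
Output column (row 0 .. row 31) = 00000000111111110000000000000000
Output column grouped in 4s = 0000 0000 1111 1111 0000 0000 0000 0000 = 0x00FF0000
Convert to decimal digit by digit (value = value*16 + digit):
  0 -> 0
  0*16 + 0 = 0
  0*16 + 15 (F) = 15
  15*16 + 15 (F) = 255
  255*16 + 0 = 4080
  4080*16 + 0 = 65280
  65280*16 + 0 = 1044480
  1044480*16 + 0 = 16711680
Decimal = 16711680

16711680


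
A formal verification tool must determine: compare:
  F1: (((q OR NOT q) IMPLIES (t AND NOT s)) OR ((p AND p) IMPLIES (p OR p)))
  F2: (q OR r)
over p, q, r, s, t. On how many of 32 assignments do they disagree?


F1 = (((q OR NOT q) IMPLIES (t AND NOT s)) OR ((p AND p) IMPLIES (p OR p)))
F2 = (q OR r)
Evaluate both on each of 32 rows (bits = p,q,r,s,t):
  row 0 [00000]: F1=1 F2=0 (differ) -> 1
  row 1 [00001]: F1=1 F2=0 (differ) -> 1
  row 2 [00010]: F1=1 F2=0 (differ) -> 1
  row 3 [00011]: F1=1 F2=0 (differ) -> 1
  row 4 [00100]: F1=1 F2=1 -> 0
  row 5 [00101]: F1=1 F2=1 -> 0
  row 6 [00110]: F1=1 F2=1 -> 0
  row 7 [00111]: F1=1 F2=1 -> 0
  row 8 [01000]: F1=1 F2=1 -> 0
  row 9 [01001]: F1=1 F2=1 -> 0
  row 10 [01010]: F1=1 F2=1 -> 0
  row 11 [01011]: F1=1 F2=1 -> 0
  row 12 [01100]: F1=1 F2=1 -> 0
  row 13 [01101]: F1=1 F2=1 -> 0
  row 14 [01110]: F1=1 F2=1 -> 0
  row 15 [01111]: F1=1 F2=1 -> 0
  row 16 [10000]: F1=1 F2=0 (differ) -> 1
  row 17 [10001]: F1=1 F2=0 (differ) -> 1
  row 18 [10010]: F1=1 F2=0 (differ) -> 1
  row 19 [10011]: F1=1 F2=0 (differ) -> 1
  row 20 [10100]: F1=1 F2=1 -> 0
  row 21 [10101]: F1=1 F2=1 -> 0
  row 22 [10110]: F1=1 F2=1 -> 0
  row 23 [10111]: F1=1 F2=1 -> 0
  row 24 [11000]: F1=1 F2=1 -> 0
  row 25 [11001]: F1=1 F2=1 -> 0
  row 26 [11010]: F1=1 F2=1 -> 0
  row 27 [11011]: F1=1 F2=1 -> 0
  row 28 [11100]: F1=1 F2=1 -> 0
  row 29 [11101]: F1=1 F2=1 -> 0
  row 30 [11110]: F1=1 F2=1 -> 0
  row 31 [11111]: F1=1 F2=1 -> 0
Full result column, 8 rows per line (p,q fixed per line; r,s,t runs 000..111 left to right):
  rows 0-7 [p,q=00]: 11110000  (ones: 4)
  rows 8-15 [p,q=01]: 00000000  (ones: 0)
  rows 16-23 [p,q=10]: 11110000  (ones: 4)
  rows 24-31 [p,q=11]: 00000000  (ones: 0)
Disagreements = 4+0+4+0 = 8

8


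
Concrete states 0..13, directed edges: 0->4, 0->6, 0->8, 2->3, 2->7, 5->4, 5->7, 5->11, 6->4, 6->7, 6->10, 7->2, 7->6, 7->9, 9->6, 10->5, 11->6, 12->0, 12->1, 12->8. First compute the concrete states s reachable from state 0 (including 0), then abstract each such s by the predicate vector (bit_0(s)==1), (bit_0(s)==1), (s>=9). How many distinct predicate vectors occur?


BFS from 0:
Concrete reachable: {0, 2, 3, 4, 5, 6, 7, 8, 9, 10, 11}
Abstract via predicates (bit_0(s)==1), (bit_0(s)==1), (s>=9):
  (0,0,0) <- {0, 2, 4, 6, 8}
  (0,0,1) <- {10}
  (1,1,0) <- {3, 5, 7}
  (1,1,1) <- {9, 11}
Distinct abstract states = 4

4


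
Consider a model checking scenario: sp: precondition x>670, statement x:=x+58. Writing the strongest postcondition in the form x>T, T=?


Formula: sp(P, x:=E) = exists old_x. (x = E[old_x/x]) AND P[old_x/x] (old_x is the value of x before the assignment; eliminate old_x by solving x = E[old_x/x] for old_x)
Step 1: Precondition P: x>670, i.e. old_x > 670
Step 2: Assignment gives x = old_x + 58, so old_x = x - 58
Step 3: Substitute into P: x - 58 > 670
Step 4: Simplify: x > 670+58 = 728

728


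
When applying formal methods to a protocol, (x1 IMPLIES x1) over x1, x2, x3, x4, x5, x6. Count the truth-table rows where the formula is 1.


Formula: (x1 IMPLIES x1) over 6 vars (64 rows)
Evaluate each row (x1, x2, x3, x4, x5, x6 as bits, MSB first):
  row 0 [000000]: (0 IMPLIES 0) -> 1
  row 1 [000001]: (0 IMPLIES 0) -> 1
  row 2 [000010]: (0 IMPLIES 0) -> 1
  row 3 [000011]: (0 IMPLIES 0) -> 1
  row 4 [000100]: (0 IMPLIES 0) -> 1
  (every remaining row is evaluated the same way; all 64 results are listed next)
Full result column, 8 rows per line (x1,x2,x3 fixed per line; x4,x5,x6 runs 000..111 left to right):
  rows 0-7 [x1,x2,x3=000]: 11111111  (ones: 8)
  rows 8-15 [x1,x2,x3=001]: 11111111  (ones: 8)
  rows 16-23 [x1,x2,x3=010]: 11111111  (ones: 8)
  rows 24-31 [x1,x2,x3=011]: 11111111  (ones: 8)
  rows 32-39 [x1,x2,x3=100]: 11111111  (ones: 8)
  rows 40-47 [x1,x2,x3=101]: 11111111  (ones: 8)
  rows 48-55 [x1,x2,x3=110]: 11111111  (ones: 8)
  rows 56-63 [x1,x2,x3=111]: 11111111  (ones: 8)
Count of 1-rows = 8+8+8+8+8+8+8+8 = 64

64


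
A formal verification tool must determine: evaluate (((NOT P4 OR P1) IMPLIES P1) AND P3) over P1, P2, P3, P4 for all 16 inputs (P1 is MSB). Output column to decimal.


Formula: (((NOT P4 OR P1) IMPLIES P1) AND P3) over P1, P2, P3, P4 (16 rows)
Evaluate each row (bits = P1,P2,P3,P4, MSB first):
  row 0 [0000]: (((NOT 0 OR 0) IMPLIES 0) AND 0) -> 0
  row 1 [0001]: (((NOT 1 OR 0) IMPLIES 0) AND 0) -> 0
  row 2 [0010]: (((NOT 0 OR 0) IMPLIES 0) AND 1) -> 0
  row 3 [0011]: (((NOT 1 OR 0) IMPLIES 0) AND 1) -> 1
  row 4 [0100]: (((NOT 0 OR 0) IMPLIES 0) AND 0) -> 0
  row 5 [0101]: (((NOT 1 OR 0) IMPLIES 0) AND 0) -> 0
  row 6 [0110]: (((NOT 0 OR 0) IMPLIES 0) AND 1) -> 0
  row 7 [0111]: (((NOT 1 OR 0) IMPLIES 0) AND 1) -> 1
  row 8 [1000]: (((NOT 0 OR 1) IMPLIES 1) AND 0) -> 0
  row 9 [1001]: (((NOT 1 OR 1) IMPLIES 1) AND 0) -> 0
  row 10 [1010]: (((NOT 0 OR 1) IMPLIES 1) AND 1) -> 1
  row 11 [1011]: (((NOT 1 OR 1) IMPLIES 1) AND 1) -> 1
  row 12 [1100]: (((NOT 0 OR 1) IMPLIES 1) AND 0) -> 0
  row 13 [1101]: (((NOT 1 OR 1) IMPLIES 1) AND 0) -> 0
  row 14 [1110]: (((NOT 0 OR 1) IMPLIES 1) AND 1) -> 1
  row 15 [1111]: (((NOT 1 OR 1) IMPLIES 1) AND 1) -> 1
Full result column, 4 rows per line (P1,P2 fixed per line; P3,P4 runs 00..11 left to right):
  rows 0-3 [P1,P2=00]: 0001  = hex 1
  rows 4-7 [P1,P2=01]: 0001  = hex 1
  rows 8-11 [P1,P2=10]: 0011  = hex 3
  rows 12-15 [P1,P2=11]: 0011  = hex 3
Output column (row 0 .. row 15) = 0001000100110011
Output column grouped in 4s = 0001 0001 0011 0011 = 0x1133
Convert to decimal digit by digit (value = value*16 + digit):
  1 -> 1
  1*16 + 1 = 17
  17*16 + 3 = 275
  275*16 + 3 = 4403
Decimal = 4403

4403


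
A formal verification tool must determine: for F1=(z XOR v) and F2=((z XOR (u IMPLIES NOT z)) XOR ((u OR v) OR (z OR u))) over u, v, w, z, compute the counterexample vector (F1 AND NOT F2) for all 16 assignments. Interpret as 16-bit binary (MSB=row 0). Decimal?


F1 = (z XOR v)
F2 = ((z XOR (u IMPLIES NOT z)) XOR ((u OR v) OR (z OR u)))
Counterexample to F1=>F2 is where F1=1 and F2=0.
Evaluate each row (bits = u,v,w,z, MSB first):
  row 0 [0000]: F1=0 F2=1 -> F1&~F2 -> 0
  row 1 [0001]: F1=1 F2=1 -> F1&~F2 -> 0
  row 2 [0010]: F1=0 F2=1 -> F1&~F2 -> 0
  row 3 [0011]: F1=1 F2=1 -> F1&~F2 -> 0
  row 4 [0100]: F1=1 F2=0 -> F1&~F2 -> 1
  row 5 [0101]: F1=0 F2=1 -> F1&~F2 -> 0
  row 6 [0110]: F1=1 F2=0 -> F1&~F2 -> 1
  row 7 [0111]: F1=0 F2=1 -> F1&~F2 -> 0
  row 8 [1000]: F1=0 F2=0 -> F1&~F2 -> 0
  row 9 [1001]: F1=1 F2=0 -> F1&~F2 -> 1
  row 10 [1010]: F1=0 F2=0 -> F1&~F2 -> 0
  row 11 [1011]: F1=1 F2=0 -> F1&~F2 -> 1
  row 12 [1100]: F1=1 F2=0 -> F1&~F2 -> 1
  row 13 [1101]: F1=0 F2=0 -> F1&~F2 -> 0
  row 14 [1110]: F1=1 F2=0 -> F1&~F2 -> 1
  row 15 [1111]: F1=0 F2=0 -> F1&~F2 -> 0
Full result column, 4 rows per line (u,v fixed per line; w,z runs 00..11 left to right):
  rows 0-3 [u,v=00]: 0000  = hex 0
  rows 4-7 [u,v=01]: 1010  = hex A
  rows 8-11 [u,v=10]: 0101  = hex 5
  rows 12-15 [u,v=11]: 1010  = hex A
Counterexample vector (row 0 .. row 15) = 0000101001011010
Output column grouped in 4s = 0000 1010 0101 1010 = 0x0A5A
Convert to decimal digit by digit (value = value*16 + digit):
  0 -> 0
  0*16 + 10 (A) = 10
  10*16 + 5 = 165
  165*16 + 10 (A) = 2650
Decimal = 2650

2650


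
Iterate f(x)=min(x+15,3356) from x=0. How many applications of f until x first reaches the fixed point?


Step 1: x=0, cap=3356, increment=15
Step 2: x grows by 15 each step until capped at 3356; fixed point is x=3356
Step 3: iterations = ceil(3356/15) = 224

224


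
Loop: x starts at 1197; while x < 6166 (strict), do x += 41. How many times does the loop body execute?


Step 1: x goes from 1197 toward 6166 by 41; the body runs while x<6166, so iterations = ceil((bound-start)/step)
Step 2: Distance=4969
Step 3: ceil(4969/41)=122

122


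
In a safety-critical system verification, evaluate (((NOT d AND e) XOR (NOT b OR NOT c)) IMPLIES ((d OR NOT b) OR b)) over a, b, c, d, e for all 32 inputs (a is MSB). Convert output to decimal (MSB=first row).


Formula: (((NOT d AND e) XOR (NOT b OR NOT c)) IMPLIES ((d OR NOT b) OR b)) over a, b, c, d, e (32 rows)
Evaluate each row (bits = a,b,c,d,e, MSB first):
  row 0 [00000]: (((NOT 0 AND 0) XOR (NOT 0 OR NOT 0)) IMPLIES ((0 OR NOT 0) OR 0)) -> 1
  row 1 [00001]: (((NOT 0 AND 1) XOR (NOT 0 OR NOT 0)) IMPLIES ((0 OR NOT 0) OR 0)) -> 1
  row 2 [00010]: (((NOT 1 AND 0) XOR (NOT 0 OR NOT 0)) IMPLIES ((1 OR NOT 0) OR 0)) -> 1
  row 3 [00011]: (((NOT 1 AND 1) XOR (NOT 0 OR NOT 0)) IMPLIES ((1 OR NOT 0) OR 0)) -> 1
  row 4 [00100]: (((NOT 0 AND 0) XOR (NOT 0 OR NOT 1)) IMPLIES ((0 OR NOT 0) OR 0)) -> 1
  row 5 [00101]: (((NOT 0 AND 1) XOR (NOT 0 OR NOT 1)) IMPLIES ((0 OR NOT 0) OR 0)) -> 1
  row 6 [00110]: (((NOT 1 AND 0) XOR (NOT 0 OR NOT 1)) IMPLIES ((1 OR NOT 0) OR 0)) -> 1
  row 7 [00111]: (((NOT 1 AND 1) XOR (NOT 0 OR NOT 1)) IMPLIES ((1 OR NOT 0) OR 0)) -> 1
  row 8 [01000]: (((NOT 0 AND 0) XOR (NOT 1 OR NOT 0)) IMPLIES ((0 OR NOT 1) OR 1)) -> 1
  row 9 [01001]: (((NOT 0 AND 1) XOR (NOT 1 OR NOT 0)) IMPLIES ((0 OR NOT 1) OR 1)) -> 1
  row 10 [01010]: (((NOT 1 AND 0) XOR (NOT 1 OR NOT 0)) IMPLIES ((1 OR NOT 1) OR 1)) -> 1
  row 11 [01011]: (((NOT 1 AND 1) XOR (NOT 1 OR NOT 0)) IMPLIES ((1 OR NOT 1) OR 1)) -> 1
  row 12 [01100]: (((NOT 0 AND 0) XOR (NOT 1 OR NOT 1)) IMPLIES ((0 OR NOT 1) OR 1)) -> 1
  row 13 [01101]: (((NOT 0 AND 1) XOR (NOT 1 OR NOT 1)) IMPLIES ((0 OR NOT 1) OR 1)) -> 1
  row 14 [01110]: (((NOT 1 AND 0) XOR (NOT 1 OR NOT 1)) IMPLIES ((1 OR NOT 1) OR 1)) -> 1
  row 15 [01111]: (((NOT 1 AND 1) XOR (NOT 1 OR NOT 1)) IMPLIES ((1 OR NOT 1) OR 1)) -> 1
  row 16 [10000]: (((NOT 0 AND 0) XOR (NOT 0 OR NOT 0)) IMPLIES ((0 OR NOT 0) OR 0)) -> 1
  row 17 [10001]: (((NOT 0 AND 1) XOR (NOT 0 OR NOT 0)) IMPLIES ((0 OR NOT 0) OR 0)) -> 1
  row 18 [10010]: (((NOT 1 AND 0) XOR (NOT 0 OR NOT 0)) IMPLIES ((1 OR NOT 0) OR 0)) -> 1
  row 19 [10011]: (((NOT 1 AND 1) XOR (NOT 0 OR NOT 0)) IMPLIES ((1 OR NOT 0) OR 0)) -> 1
  row 20 [10100]: (((NOT 0 AND 0) XOR (NOT 0 OR NOT 1)) IMPLIES ((0 OR NOT 0) OR 0)) -> 1
  row 21 [10101]: (((NOT 0 AND 1) XOR (NOT 0 OR NOT 1)) IMPLIES ((0 OR NOT 0) OR 0)) -> 1
  row 22 [10110]: (((NOT 1 AND 0) XOR (NOT 0 OR NOT 1)) IMPLIES ((1 OR NOT 0) OR 0)) -> 1
  row 23 [10111]: (((NOT 1 AND 1) XOR (NOT 0 OR NOT 1)) IMPLIES ((1 OR NOT 0) OR 0)) -> 1
  row 24 [11000]: (((NOT 0 AND 0) XOR (NOT 1 OR NOT 0)) IMPLIES ((0 OR NOT 1) OR 1)) -> 1
  row 25 [11001]: (((NOT 0 AND 1) XOR (NOT 1 OR NOT 0)) IMPLIES ((0 OR NOT 1) OR 1)) -> 1
  row 26 [11010]: (((NOT 1 AND 0) XOR (NOT 1 OR NOT 0)) IMPLIES ((1 OR NOT 1) OR 1)) -> 1
  row 27 [11011]: (((NOT 1 AND 1) XOR (NOT 1 OR NOT 0)) IMPLIES ((1 OR NOT 1) OR 1)) -> 1
  row 28 [11100]: (((NOT 0 AND 0) XOR (NOT 1 OR NOT 1)) IMPLIES ((0 OR NOT 1) OR 1)) -> 1
  row 29 [11101]: (((NOT 0 AND 1) XOR (NOT 1 OR NOT 1)) IMPLIES ((0 OR NOT 1) OR 1)) -> 1
  row 30 [11110]: (((NOT 1 AND 0) XOR (NOT 1 OR NOT 1)) IMPLIES ((1 OR NOT 1) OR 1)) -> 1
  row 31 [11111]: (((NOT 1 AND 1) XOR (NOT 1 OR NOT 1)) IMPLIES ((1 OR NOT 1) OR 1)) -> 1
Full result column, 4 rows per line (a,b,c fixed per line; d,e runs 00..11 left to right):
  rows 0-3 [a,b,c=000]: 1111  = hex F
  rows 4-7 [a,b,c=001]: 1111  = hex F
  rows 8-11 [a,b,c=010]: 1111  = hex F
  rows 12-15 [a,b,c=011]: 1111  = hex F
  rows 16-19 [a,b,c=100]: 1111  = hex F
  rows 20-23 [a,b,c=101]: 1111  = hex F
  rows 24-27 [a,b,c=110]: 1111  = hex F
  rows 28-31 [a,b,c=111]: 1111  = hex F
Output column (row 0 .. row 31) = 11111111111111111111111111111111
Output column grouped in 4s = 1111 1111 1111 1111 1111 1111 1111 1111 = 0xFFFFFFFF
Convert to decimal digit by digit (value = value*16 + digit):
  F -> 15
  15*16 + 15 (F) = 255
  255*16 + 15 (F) = 4095
  4095*16 + 15 (F) = 65535
  65535*16 + 15 (F) = 1048575
  1048575*16 + 15 (F) = 16777215
  16777215*16 + 15 (F) = 268435455
  268435455*16 + 15 (F) = 4294967295
Decimal = 4294967295

4294967295


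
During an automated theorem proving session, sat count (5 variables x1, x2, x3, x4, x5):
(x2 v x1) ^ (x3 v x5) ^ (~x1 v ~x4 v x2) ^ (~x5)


CNF with 4 clauses over 5 vars (32 assignments).
An assignment satisfies CNF iff every clause has >=1 true literal.
Check each row (bits = x1,x2,x3,x4,x5; clause T/F shown):
  row 0 [00000]: clauses=FFTT -> 0
  row 1 [00001]: clauses=FTTF -> 0
  row 2 [00010]: clauses=FFTT -> 0
  row 3 [00011]: clauses=FTTF -> 0
  row 4 [00100]: clauses=FTTT -> 0
  row 5 [00101]: clauses=FTTF -> 0
  row 6 [00110]: clauses=FTTT -> 0
  row 7 [00111]: clauses=FTTF -> 0
  row 8 [01000]: clauses=TFTT -> 0
  row 9 [01001]: clauses=TTTF -> 0
  row 10 [01010]: clauses=TFTT -> 0
  row 11 [01011]: clauses=TTTF -> 0
  row 12 [01100]: clauses=TTTT -> 1
  row 13 [01101]: clauses=TTTF -> 0
  row 14 [01110]: clauses=TTTT -> 1
  row 15 [01111]: clauses=TTTF -> 0
  row 16 [10000]: clauses=TFTT -> 0
  row 17 [10001]: clauses=TTTF -> 0
  row 18 [10010]: clauses=TFFT -> 0
  row 19 [10011]: clauses=TTFF -> 0
  row 20 [10100]: clauses=TTTT -> 1
  row 21 [10101]: clauses=TTTF -> 0
  row 22 [10110]: clauses=TTFT -> 0
  row 23 [10111]: clauses=TTFF -> 0
  row 24 [11000]: clauses=TFTT -> 0
  row 25 [11001]: clauses=TTTF -> 0
  row 26 [11010]: clauses=TFTT -> 0
  row 27 [11011]: clauses=TTTF -> 0
  row 28 [11100]: clauses=TTTT -> 1
  row 29 [11101]: clauses=TTTF -> 0
  row 30 [11110]: clauses=TTTT -> 1
  row 31 [11111]: clauses=TTTF -> 0
Full result column, 8 rows per line (x1,x2 fixed per line; x3,x4,x5 runs 000..111 left to right):
  rows 0-7 [x1,x2=00]: 00000000  (ones: 0)
  rows 8-15 [x1,x2=01]: 00001010  (ones: 2)
  rows 16-23 [x1,x2=10]: 00001000  (ones: 1)
  rows 24-31 [x1,x2=11]: 00001010  (ones: 2)
Satisfying assignments = 0+2+1+2 = 5

5


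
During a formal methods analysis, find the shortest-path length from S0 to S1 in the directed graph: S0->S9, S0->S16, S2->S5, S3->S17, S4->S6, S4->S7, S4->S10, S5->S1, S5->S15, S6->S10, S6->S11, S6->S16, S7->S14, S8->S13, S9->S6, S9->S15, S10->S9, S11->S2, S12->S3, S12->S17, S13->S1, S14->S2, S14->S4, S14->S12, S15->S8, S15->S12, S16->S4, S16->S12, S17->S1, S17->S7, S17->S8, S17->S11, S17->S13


BFS layer-by-layer from S0:
  dist 0: {S0}
  dist 1: {S9, S16}
  dist 2: {S4, S6, S12, S15}
  dist 3: {S3, S7, S8, S10, S11, S17}
  dist 4: {S1, S2, S13, S14}
  -> S1 reached at distance 4
Shortest path length = 4

4


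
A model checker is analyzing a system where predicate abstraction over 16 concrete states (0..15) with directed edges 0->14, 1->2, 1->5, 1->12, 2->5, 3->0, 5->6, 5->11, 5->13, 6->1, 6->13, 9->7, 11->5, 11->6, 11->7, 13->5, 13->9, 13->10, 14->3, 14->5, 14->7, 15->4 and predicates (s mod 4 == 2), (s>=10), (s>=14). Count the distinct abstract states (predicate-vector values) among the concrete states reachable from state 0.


BFS from 0:
Concrete reachable: {0, 1, 2, 3, 5, 6, 7, 9, 10, 11, 12, 13, 14}
Abstract via predicates (s mod 4 == 2), (s>=10), (s>=14):
  (0,0,0) <- {0, 1, 3, 5, 7, 9}
  (0,1,0) <- {11, 12, 13}
  (1,0,0) <- {2, 6}
  (1,1,0) <- {10}
  (1,1,1) <- {14}
Distinct abstract states = 5

5


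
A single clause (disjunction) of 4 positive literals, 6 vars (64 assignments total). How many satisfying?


Step 1: Total=2^6=64
Step 2: Unsat when all 4 false: 2^2=4
Step 3: Sat=64-4=60

60


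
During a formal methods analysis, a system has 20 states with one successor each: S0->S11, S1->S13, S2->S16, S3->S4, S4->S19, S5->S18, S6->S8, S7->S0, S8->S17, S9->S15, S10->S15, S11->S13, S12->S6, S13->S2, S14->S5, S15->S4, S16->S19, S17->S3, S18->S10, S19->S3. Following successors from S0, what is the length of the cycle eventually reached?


Trace from S0 until a state repeats:
  S0 -> S11 -> S13 -> S2 -> S16 -> S19 -> S3 -> S4 -> S19
S19 first seen at step 5, revisited at step 8.
Cycle length = 8 - 5 = 3

3


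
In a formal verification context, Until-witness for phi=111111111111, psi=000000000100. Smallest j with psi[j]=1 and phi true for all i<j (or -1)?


(phi U psi) at 0: need smallest j with psi[j]=1 and phi[i]=1 for all i in [0,j).
Scan from step 0:
  step 0: phi=1, psi=0 -> continue
  step 1: phi=1, psi=0 -> continue
  step 2: phi=1, psi=0 -> continue
  step 3: phi=1, psi=0 -> continue
  step 9: psi=1 and phi held for [0,9) -> witness found
Witness step = 9

9


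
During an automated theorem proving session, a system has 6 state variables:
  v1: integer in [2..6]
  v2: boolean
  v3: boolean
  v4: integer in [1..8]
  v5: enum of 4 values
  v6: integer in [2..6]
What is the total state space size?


State space = product of domain sizes of all variables.
Domain sizes:
  v1 (integer in [2..6]): 5
  v2 (boolean): 2
  v3 (boolean): 2
  v4 (integer in [1..8]): 8
  v5 (enum of 4 values): 4
  v6 (integer in [2..6]): 5
Product = 5 * 2 * 2 * 8 * 4 * 5 = 3200

3200


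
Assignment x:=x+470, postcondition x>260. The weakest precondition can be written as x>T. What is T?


Formula: wp(x:=E, P) = P[E/x] (substitute E for x in postcondition)
Step 1: Postcondition: x>260
Step 2: Substitute x+470 for x: x+470>260
Step 3: Solve for x: x > 260-470 = -210

-210


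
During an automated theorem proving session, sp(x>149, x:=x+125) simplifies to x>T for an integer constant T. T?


Formula: sp(P, x:=E) = exists old_x. (x = E[old_x/x]) AND P[old_x/x] (old_x is the value of x before the assignment; eliminate old_x by solving x = E[old_x/x] for old_x)
Step 1: Precondition P: x>149, i.e. old_x > 149
Step 2: Assignment gives x = old_x + 125, so old_x = x - 125
Step 3: Substitute into P: x - 125 > 149
Step 4: Simplify: x > 149+125 = 274

274


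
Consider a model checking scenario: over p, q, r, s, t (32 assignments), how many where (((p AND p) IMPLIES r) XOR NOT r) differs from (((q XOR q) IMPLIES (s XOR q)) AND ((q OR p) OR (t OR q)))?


F1 = (((p AND p) IMPLIES r) XOR NOT r)
F2 = (((q XOR q) IMPLIES (s XOR q)) AND ((q OR p) OR (t OR q)))
Evaluate both on each of 32 rows (bits = p,q,r,s,t):
  row 0 [00000]: F1=0 F2=0 -> 0
  row 1 [00001]: F1=0 F2=1 (differ) -> 1
  row 2 [00010]: F1=0 F2=0 -> 0
  row 3 [00011]: F1=0 F2=1 (differ) -> 1
  row 4 [00100]: F1=1 F2=0 (differ) -> 1
  row 5 [00101]: F1=1 F2=1 -> 0
  row 6 [00110]: F1=1 F2=0 (differ) -> 1
  row 7 [00111]: F1=1 F2=1 -> 0
  row 8 [01000]: F1=0 F2=1 (differ) -> 1
  row 9 [01001]: F1=0 F2=1 (differ) -> 1
  row 10 [01010]: F1=0 F2=1 (differ) -> 1
  row 11 [01011]: F1=0 F2=1 (differ) -> 1
  row 12 [01100]: F1=1 F2=1 -> 0
  row 13 [01101]: F1=1 F2=1 -> 0
  row 14 [01110]: F1=1 F2=1 -> 0
  row 15 [01111]: F1=1 F2=1 -> 0
  row 16 [10000]: F1=1 F2=1 -> 0
  row 17 [10001]: F1=1 F2=1 -> 0
  row 18 [10010]: F1=1 F2=1 -> 0
  row 19 [10011]: F1=1 F2=1 -> 0
  row 20 [10100]: F1=1 F2=1 -> 0
  row 21 [10101]: F1=1 F2=1 -> 0
  row 22 [10110]: F1=1 F2=1 -> 0
  row 23 [10111]: F1=1 F2=1 -> 0
  row 24 [11000]: F1=1 F2=1 -> 0
  row 25 [11001]: F1=1 F2=1 -> 0
  row 26 [11010]: F1=1 F2=1 -> 0
  row 27 [11011]: F1=1 F2=1 -> 0
  row 28 [11100]: F1=1 F2=1 -> 0
  row 29 [11101]: F1=1 F2=1 -> 0
  row 30 [11110]: F1=1 F2=1 -> 0
  row 31 [11111]: F1=1 F2=1 -> 0
Full result column, 8 rows per line (p,q fixed per line; r,s,t runs 000..111 left to right):
  rows 0-7 [p,q=00]: 01011010  (ones: 4)
  rows 8-15 [p,q=01]: 11110000  (ones: 4)
  rows 16-23 [p,q=10]: 00000000  (ones: 0)
  rows 24-31 [p,q=11]: 00000000  (ones: 0)
Disagreements = 4+4+0+0 = 8

8


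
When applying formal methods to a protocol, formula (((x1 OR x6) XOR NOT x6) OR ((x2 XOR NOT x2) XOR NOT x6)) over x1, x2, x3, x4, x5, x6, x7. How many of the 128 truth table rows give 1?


Formula: (((x1 OR x6) XOR NOT x6) OR ((x2 XOR NOT x2) XOR NOT x6)) over 7 vars (128 rows)
Evaluate each row (x1, x2, x3, x4, x5, x6, x7 as bits, MSB first):
  row 0 [0000000]: (((0 OR 0) XOR NOT 0) OR ((0 XOR NOT 0) XOR NOT 0)) -> 1
  row 1 [0000001]: (((0 OR 0) XOR NOT 0) OR ((0 XOR NOT 0) XOR NOT 0)) -> 1
  row 2 [0000010]: (((0 OR 1) XOR NOT 1) OR ((0 XOR NOT 0) XOR NOT 1)) -> 1
  row 3 [0000011]: (((0 OR 1) XOR NOT 1) OR ((0 XOR NOT 0) XOR NOT 1)) -> 1
  row 4 [0000100]: (((0 OR 0) XOR NOT 0) OR ((0 XOR NOT 0) XOR NOT 0)) -> 1
  (every remaining row is evaluated the same way; all 128 results are listed next)
Full result column, 8 rows per line (x1,x2,x3,x4 fixed per line; x5,x6,x7 runs 000..111 left to right):
  rows 0-7 [x1,x2,x3,x4=0000]: 11111111  (ones: 8)
  rows 8-15 [x1,x2,x3,x4=0001]: 11111111  (ones: 8)
  rows 16-23 [x1,x2,x3,x4=0010]: 11111111  (ones: 8)
  rows 24-31 [x1,x2,x3,x4=0011]: 11111111  (ones: 8)
  rows 32-39 [x1,x2,x3,x4=0100]: 11111111  (ones: 8)
  rows 40-47 [x1,x2,x3,x4=0101]: 11111111  (ones: 8)
  rows 48-55 [x1,x2,x3,x4=0110]: 11111111  (ones: 8)
  rows 56-63 [x1,x2,x3,x4=0111]: 11111111  (ones: 8)
  rows 64-71 [x1,x2,x3,x4=1000]: 00110011  (ones: 4)
  rows 72-79 [x1,x2,x3,x4=1001]: 00110011  (ones: 4)
  rows 80-87 [x1,x2,x3,x4=1010]: 00110011  (ones: 4)
  rows 88-95 [x1,x2,x3,x4=1011]: 00110011  (ones: 4)
  rows 96-103 [x1,x2,x3,x4=1100]: 00110011  (ones: 4)
  rows 104-111 [x1,x2,x3,x4=1101]: 00110011  (ones: 4)
  rows 112-119 [x1,x2,x3,x4=1110]: 00110011  (ones: 4)
  rows 120-127 [x1,x2,x3,x4=1111]: 00110011  (ones: 4)
Count of 1-rows = 8+8+8+8+8+8+8+8+4+4+4+4+4+4+4+4 = 96

96


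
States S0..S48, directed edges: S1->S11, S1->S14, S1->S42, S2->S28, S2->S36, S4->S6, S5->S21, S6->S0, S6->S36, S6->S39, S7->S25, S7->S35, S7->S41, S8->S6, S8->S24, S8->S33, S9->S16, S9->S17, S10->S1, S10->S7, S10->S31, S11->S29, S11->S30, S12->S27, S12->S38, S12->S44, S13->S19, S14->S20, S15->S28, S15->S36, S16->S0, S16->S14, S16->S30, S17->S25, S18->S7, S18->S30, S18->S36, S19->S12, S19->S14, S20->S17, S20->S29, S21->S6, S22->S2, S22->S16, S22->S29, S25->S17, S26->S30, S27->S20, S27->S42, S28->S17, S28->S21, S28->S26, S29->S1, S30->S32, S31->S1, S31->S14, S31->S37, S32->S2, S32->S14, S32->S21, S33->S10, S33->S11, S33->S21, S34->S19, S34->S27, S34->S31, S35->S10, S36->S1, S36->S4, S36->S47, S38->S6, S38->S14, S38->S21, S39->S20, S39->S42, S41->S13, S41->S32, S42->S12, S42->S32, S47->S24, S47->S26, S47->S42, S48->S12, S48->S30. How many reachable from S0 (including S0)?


BFS from S0:
  layer 0: {S0}
Reachable set: {S0}
Count = 1

1


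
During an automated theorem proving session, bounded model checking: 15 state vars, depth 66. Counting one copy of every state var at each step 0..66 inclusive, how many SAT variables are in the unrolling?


BMC unrolls to depth k, creating one copy of each state var for steps 0..k.
Step count = 66 + 1 = 67 (steps 0 through 66)
Vars per step = 15
Total = 15 * 67 = 1005

1005


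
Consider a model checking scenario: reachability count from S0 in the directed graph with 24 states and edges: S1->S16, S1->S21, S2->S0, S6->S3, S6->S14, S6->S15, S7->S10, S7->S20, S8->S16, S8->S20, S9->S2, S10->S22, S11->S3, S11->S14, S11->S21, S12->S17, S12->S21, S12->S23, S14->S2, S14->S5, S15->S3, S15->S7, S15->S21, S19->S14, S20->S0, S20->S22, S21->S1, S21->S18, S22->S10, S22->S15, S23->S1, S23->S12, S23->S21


BFS from S0:
  layer 0: {S0}
Reachable set: {S0}
Count = 1

1


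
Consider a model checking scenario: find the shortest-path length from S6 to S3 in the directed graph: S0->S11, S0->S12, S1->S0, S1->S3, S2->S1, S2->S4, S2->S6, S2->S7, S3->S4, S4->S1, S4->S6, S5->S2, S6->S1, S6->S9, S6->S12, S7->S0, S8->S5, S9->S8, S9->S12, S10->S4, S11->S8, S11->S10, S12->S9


BFS layer-by-layer from S6:
  dist 0: {S6}
  dist 1: {S1, S9, S12}
  dist 2: {S0, S3, S8}
  -> S3 reached at distance 2
Shortest path length = 2

2


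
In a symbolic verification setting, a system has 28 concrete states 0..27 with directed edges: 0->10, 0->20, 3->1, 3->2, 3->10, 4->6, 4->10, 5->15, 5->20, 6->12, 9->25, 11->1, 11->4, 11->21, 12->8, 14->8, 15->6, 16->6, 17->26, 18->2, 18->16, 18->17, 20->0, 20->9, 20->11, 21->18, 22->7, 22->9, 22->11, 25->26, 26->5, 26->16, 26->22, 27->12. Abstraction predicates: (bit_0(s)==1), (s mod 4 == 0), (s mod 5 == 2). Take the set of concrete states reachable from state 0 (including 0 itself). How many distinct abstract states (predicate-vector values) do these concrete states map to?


BFS from 0:
Concrete reachable: {0, 1, 2, 4, 5, 6, 7, 8, 9, 10, 11, 12, 15, 16, 17, 18, 20, 21, 22, 25, 26}
Abstract via predicates (bit_0(s)==1), (s mod 4 == 0), (s mod 5 == 2):
  (0,0,0) <- {6, 10, 18, 26}
  (0,0,1) <- {2, 22}
  (0,1,0) <- {0, 4, 8, 16, 20}
  (0,1,1) <- {12}
  (1,0,0) <- {1, 5, 9, 11, 15, 21, 25}
  (1,0,1) <- {7, 17}
Distinct abstract states = 6

6


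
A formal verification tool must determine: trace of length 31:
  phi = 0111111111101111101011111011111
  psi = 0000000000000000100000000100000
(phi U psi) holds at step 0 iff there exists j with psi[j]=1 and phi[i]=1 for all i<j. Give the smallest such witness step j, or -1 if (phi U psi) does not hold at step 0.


(phi U psi) at 0: need smallest j with psi[j]=1 and phi[i]=1 for all i in [0,j).
Scan from step 0:
  step 0: phi=0 -> phi-prefix broken from here
  step 16: psi=1 but phi already failed -> not a witness
  step 25: psi=1 but phi already failed -> not a witness
  end of trace: no witness -> -1
Witness step = -1

-1


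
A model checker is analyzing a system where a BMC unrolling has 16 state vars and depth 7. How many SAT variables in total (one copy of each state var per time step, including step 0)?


BMC unrolls to depth k, creating one copy of each state var for steps 0..k.
Step count = 7 + 1 = 8 (steps 0 through 7)
Vars per step = 16
Total = 16 * 8 = 128

128


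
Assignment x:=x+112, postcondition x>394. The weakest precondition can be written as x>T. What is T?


Formula: wp(x:=E, P) = P[E/x] (substitute E for x in postcondition)
Step 1: Postcondition: x>394
Step 2: Substitute x+112 for x: x+112>394
Step 3: Solve for x: x > 394-112 = 282

282


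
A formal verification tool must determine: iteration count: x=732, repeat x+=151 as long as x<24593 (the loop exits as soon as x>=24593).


Step 1: x goes from 732 toward 24593 by 151; the body runs while x<24593, so iterations = ceil((bound-start)/step)
Step 2: Distance=23861
Step 3: ceil(23861/151)=159

159


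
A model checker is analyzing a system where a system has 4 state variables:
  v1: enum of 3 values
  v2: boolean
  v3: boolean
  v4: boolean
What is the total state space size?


State space = product of domain sizes of all variables.
Domain sizes:
  v1 (enum of 3 values): 3
  v2 (boolean): 2
  v3 (boolean): 2
  v4 (boolean): 2
Product = 3 * 2 * 2 * 2 = 24

24


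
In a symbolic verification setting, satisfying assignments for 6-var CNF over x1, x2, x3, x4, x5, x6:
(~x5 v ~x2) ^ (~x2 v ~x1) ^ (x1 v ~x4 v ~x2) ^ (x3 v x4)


CNF with 4 clauses over 6 vars (64 assignments).
An assignment satisfies CNF iff every clause has >=1 true literal.
Check each row (bits = x1,x2,x3,x4,x5,x6; clause T/F shown):
  row 0 [000000]: clauses=TTTF -> 0
  row 1 [000001]: clauses=TTTF -> 0
  row 2 [000010]: clauses=TTTF -> 0
  row 3 [000011]: clauses=TTTF -> 0
  row 4 [000100]: clauses=TTTT -> 1
  (every remaining row is evaluated the same way; all 64 results are listed next)
Full result column, 8 rows per line (x1,x2,x3 fixed per line; x4,x5,x6 runs 000..111 left to right):
  rows 0-7 [x1,x2,x3=000]: 00001111  (ones: 4)
  rows 8-15 [x1,x2,x3=001]: 11111111  (ones: 8)
  rows 16-23 [x1,x2,x3=010]: 00000000  (ones: 0)
  rows 24-31 [x1,x2,x3=011]: 11000000  (ones: 2)
  rows 32-39 [x1,x2,x3=100]: 00001111  (ones: 4)
  rows 40-47 [x1,x2,x3=101]: 11111111  (ones: 8)
  rows 48-55 [x1,x2,x3=110]: 00000000  (ones: 0)
  rows 56-63 [x1,x2,x3=111]: 00000000  (ones: 0)
Satisfying assignments = 4+8+0+2+4+8+0+0 = 26

26


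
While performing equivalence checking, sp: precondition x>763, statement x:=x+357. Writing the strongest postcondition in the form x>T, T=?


Formula: sp(P, x:=E) = exists old_x. (x = E[old_x/x]) AND P[old_x/x] (old_x is the value of x before the assignment; eliminate old_x by solving x = E[old_x/x] for old_x)
Step 1: Precondition P: x>763, i.e. old_x > 763
Step 2: Assignment gives x = old_x + 357, so old_x = x - 357
Step 3: Substitute into P: x - 357 > 763
Step 4: Simplify: x > 763+357 = 1120

1120


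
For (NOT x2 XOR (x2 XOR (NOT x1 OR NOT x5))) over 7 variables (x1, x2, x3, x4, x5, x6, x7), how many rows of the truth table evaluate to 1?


Formula: (NOT x2 XOR (x2 XOR (NOT x1 OR NOT x5))) over 7 vars (128 rows)
Evaluate each row (x1, x2, x3, x4, x5, x6, x7 as bits, MSB first):
  row 0 [0000000]: (NOT 0 XOR (0 XOR (NOT 0 OR NOT 0))) -> 0
  row 1 [0000001]: (NOT 0 XOR (0 XOR (NOT 0 OR NOT 0))) -> 0
  row 2 [0000010]: (NOT 0 XOR (0 XOR (NOT 0 OR NOT 0))) -> 0
  row 3 [0000011]: (NOT 0 XOR (0 XOR (NOT 0 OR NOT 0))) -> 0
  row 4 [0000100]: (NOT 0 XOR (0 XOR (NOT 0 OR NOT 1))) -> 0
  (every remaining row is evaluated the same way; all 128 results are listed next)
Full result column, 8 rows per line (x1,x2,x3,x4 fixed per line; x5,x6,x7 runs 000..111 left to right):
  rows 0-7 [x1,x2,x3,x4=0000]: 00000000  (ones: 0)
  rows 8-15 [x1,x2,x3,x4=0001]: 00000000  (ones: 0)
  rows 16-23 [x1,x2,x3,x4=0010]: 00000000  (ones: 0)
  rows 24-31 [x1,x2,x3,x4=0011]: 00000000  (ones: 0)
  rows 32-39 [x1,x2,x3,x4=0100]: 00000000  (ones: 0)
  rows 40-47 [x1,x2,x3,x4=0101]: 00000000  (ones: 0)
  rows 48-55 [x1,x2,x3,x4=0110]: 00000000  (ones: 0)
  rows 56-63 [x1,x2,x3,x4=0111]: 00000000  (ones: 0)
  rows 64-71 [x1,x2,x3,x4=1000]: 00001111  (ones: 4)
  rows 72-79 [x1,x2,x3,x4=1001]: 00001111  (ones: 4)
  rows 80-87 [x1,x2,x3,x4=1010]: 00001111  (ones: 4)
  rows 88-95 [x1,x2,x3,x4=1011]: 00001111  (ones: 4)
  rows 96-103 [x1,x2,x3,x4=1100]: 00001111  (ones: 4)
  rows 104-111 [x1,x2,x3,x4=1101]: 00001111  (ones: 4)
  rows 112-119 [x1,x2,x3,x4=1110]: 00001111  (ones: 4)
  rows 120-127 [x1,x2,x3,x4=1111]: 00001111  (ones: 4)
Count of 1-rows = 0+0+0+0+0+0+0+0+4+4+4+4+4+4+4+4 = 32

32


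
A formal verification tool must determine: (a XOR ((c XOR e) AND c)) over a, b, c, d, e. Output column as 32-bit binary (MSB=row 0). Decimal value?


Formula: (a XOR ((c XOR e) AND c)) over a, b, c, d, e (32 rows)
Evaluate each row (bits = a,b,c,d,e, MSB first):
  row 0 [00000]: (0 XOR ((0 XOR 0) AND 0)) -> 0
  row 1 [00001]: (0 XOR ((0 XOR 1) AND 0)) -> 0
  row 2 [00010]: (0 XOR ((0 XOR 0) AND 0)) -> 0
  row 3 [00011]: (0 XOR ((0 XOR 1) AND 0)) -> 0
  row 4 [00100]: (0 XOR ((1 XOR 0) AND 1)) -> 1
  row 5 [00101]: (0 XOR ((1 XOR 1) AND 1)) -> 0
  row 6 [00110]: (0 XOR ((1 XOR 0) AND 1)) -> 1
  row 7 [00111]: (0 XOR ((1 XOR 1) AND 1)) -> 0
  row 8 [01000]: (0 XOR ((0 XOR 0) AND 0)) -> 0
  row 9 [01001]: (0 XOR ((0 XOR 1) AND 0)) -> 0
  row 10 [01010]: (0 XOR ((0 XOR 0) AND 0)) -> 0
  row 11 [01011]: (0 XOR ((0 XOR 1) AND 0)) -> 0
  row 12 [01100]: (0 XOR ((1 XOR 0) AND 1)) -> 1
  row 13 [01101]: (0 XOR ((1 XOR 1) AND 1)) -> 0
  row 14 [01110]: (0 XOR ((1 XOR 0) AND 1)) -> 1
  row 15 [01111]: (0 XOR ((1 XOR 1) AND 1)) -> 0
  row 16 [10000]: (1 XOR ((0 XOR 0) AND 0)) -> 1
  row 17 [10001]: (1 XOR ((0 XOR 1) AND 0)) -> 1
  row 18 [10010]: (1 XOR ((0 XOR 0) AND 0)) -> 1
  row 19 [10011]: (1 XOR ((0 XOR 1) AND 0)) -> 1
  row 20 [10100]: (1 XOR ((1 XOR 0) AND 1)) -> 0
  row 21 [10101]: (1 XOR ((1 XOR 1) AND 1)) -> 1
  row 22 [10110]: (1 XOR ((1 XOR 0) AND 1)) -> 0
  row 23 [10111]: (1 XOR ((1 XOR 1) AND 1)) -> 1
  row 24 [11000]: (1 XOR ((0 XOR 0) AND 0)) -> 1
  row 25 [11001]: (1 XOR ((0 XOR 1) AND 0)) -> 1
  row 26 [11010]: (1 XOR ((0 XOR 0) AND 0)) -> 1
  row 27 [11011]: (1 XOR ((0 XOR 1) AND 0)) -> 1
  row 28 [11100]: (1 XOR ((1 XOR 0) AND 1)) -> 0
  row 29 [11101]: (1 XOR ((1 XOR 1) AND 1)) -> 1
  row 30 [11110]: (1 XOR ((1 XOR 0) AND 1)) -> 0
  row 31 [11111]: (1 XOR ((1 XOR 1) AND 1)) -> 1
Full result column, 4 rows per line (a,b,c fixed per line; d,e runs 00..11 left to right):
  rows 0-3 [a,b,c=000]: 0000  = hex 0
  rows 4-7 [a,b,c=001]: 1010  = hex A
  rows 8-11 [a,b,c=010]: 0000  = hex 0
  rows 12-15 [a,b,c=011]: 1010  = hex A
  rows 16-19 [a,b,c=100]: 1111  = hex F
  rows 20-23 [a,b,c=101]: 0101  = hex 5
  rows 24-27 [a,b,c=110]: 1111  = hex F
  rows 28-31 [a,b,c=111]: 0101  = hex 5
Output column (row 0 .. row 31) = 00001010000010101111010111110101
Output column grouped in 4s = 0000 1010 0000 1010 1111 0101 1111 0101 = 0x0A0AF5F5
Convert to decimal digit by digit (value = value*16 + digit):
  0 -> 0
  0*16 + 10 (A) = 10
  10*16 + 0 = 160
  160*16 + 10 (A) = 2570
  2570*16 + 15 (F) = 41135
  41135*16 + 5 = 658165
  658165*16 + 15 (F) = 10530655
  10530655*16 + 5 = 168490485
Decimal = 168490485

168490485


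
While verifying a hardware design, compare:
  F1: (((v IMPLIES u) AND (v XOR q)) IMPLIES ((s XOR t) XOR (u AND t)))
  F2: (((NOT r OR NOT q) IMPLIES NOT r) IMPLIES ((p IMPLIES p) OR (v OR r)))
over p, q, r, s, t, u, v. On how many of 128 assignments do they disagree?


F1 = (((v IMPLIES u) AND (v XOR q)) IMPLIES ((s XOR t) XOR (u AND t)))
F2 = (((NOT r OR NOT q) IMPLIES NOT r) IMPLIES ((p IMPLIES p) OR (v OR r)))
Evaluate both on each of 128 rows (bits = p,q,r,s,t,u,v):
  row 0 [0000000]: F1=1 F2=1 -> 0
  row 1 [0000001]: F1=1 F2=1 -> 0
  row 2 [0000010]: F1=1 F2=1 -> 0
  row 3 [0000011]: F1=0 F2=1 (differ) -> 1
  row 4 [0000100]: F1=1 F2=1 -> 0
  (every remaining row is evaluated the same way; all 128 results are listed next)
Full result column, 8 rows per line (p,q,r,s fixed per line; t,u,v runs 000..111 left to right):
  rows 0-7 [p,q,r,s=0000]: 00010001  (ones: 2)
  rows 8-15 [p,q,r,s=0001]: 00000000  (ones: 0)
  rows 16-23 [p,q,r,s=0010]: 00010001  (ones: 2)
  rows 24-31 [p,q,r,s=0011]: 00000000  (ones: 0)
  rows 32-39 [p,q,r,s=0100]: 10100010  (ones: 3)
  rows 40-47 [p,q,r,s=0101]: 00001000  (ones: 1)
  rows 48-55 [p,q,r,s=0110]: 10100010  (ones: 3)
  rows 56-63 [p,q,r,s=0111]: 00001000  (ones: 1)
  rows 64-71 [p,q,r,s=1000]: 00010001  (ones: 2)
  rows 72-79 [p,q,r,s=1001]: 00000000  (ones: 0)
  rows 80-87 [p,q,r,s=1010]: 00010001  (ones: 2)
  rows 88-95 [p,q,r,s=1011]: 00000000  (ones: 0)
  rows 96-103 [p,q,r,s=1100]: 10100010  (ones: 3)
  rows 104-111 [p,q,r,s=1101]: 00001000  (ones: 1)
  rows 112-119 [p,q,r,s=1110]: 10100010  (ones: 3)
  rows 120-127 [p,q,r,s=1111]: 00001000  (ones: 1)
Disagreements = 2+0+2+0+3+1+3+1+2+0+2+0+3+1+3+1 = 24

24


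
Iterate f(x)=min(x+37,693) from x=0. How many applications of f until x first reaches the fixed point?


Step 1: x=0, cap=693, increment=37
Step 2: x grows by 37 each step until capped at 693; fixed point is x=693
Step 3: iterations = ceil(693/37) = 19

19


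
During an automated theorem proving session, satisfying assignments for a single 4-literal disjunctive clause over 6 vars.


Step 1: Total=2^6=64
Step 2: Unsat when all 4 false: 2^2=4
Step 3: Sat=64-4=60

60


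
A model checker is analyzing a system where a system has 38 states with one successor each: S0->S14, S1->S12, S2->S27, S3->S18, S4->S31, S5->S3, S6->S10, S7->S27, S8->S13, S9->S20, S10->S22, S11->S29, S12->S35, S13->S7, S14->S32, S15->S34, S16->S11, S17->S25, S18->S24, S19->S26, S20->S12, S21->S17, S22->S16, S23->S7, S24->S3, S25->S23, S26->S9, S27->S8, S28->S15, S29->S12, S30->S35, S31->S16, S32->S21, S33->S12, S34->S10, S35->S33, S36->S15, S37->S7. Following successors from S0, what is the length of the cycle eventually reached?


Trace from S0 until a state repeats:
  S0 -> S14 -> S32 -> S21 -> S17 -> S25 -> S23 -> S7 -> S27 -> S8 -> S13 -> S7
S7 first seen at step 7, revisited at step 11.
Cycle length = 11 - 7 = 4

4


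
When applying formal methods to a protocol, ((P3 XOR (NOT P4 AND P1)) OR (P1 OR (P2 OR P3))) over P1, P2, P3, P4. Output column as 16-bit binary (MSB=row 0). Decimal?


Formula: ((P3 XOR (NOT P4 AND P1)) OR (P1 OR (P2 OR P3))) over P1, P2, P3, P4 (16 rows)
Evaluate each row (bits = P1,P2,P3,P4, MSB first):
  row 0 [0000]: ((0 XOR (NOT 0 AND 0)) OR (0 OR (0 OR 0))) -> 0
  row 1 [0001]: ((0 XOR (NOT 1 AND 0)) OR (0 OR (0 OR 0))) -> 0
  row 2 [0010]: ((1 XOR (NOT 0 AND 0)) OR (0 OR (0 OR 1))) -> 1
  row 3 [0011]: ((1 XOR (NOT 1 AND 0)) OR (0 OR (0 OR 1))) -> 1
  row 4 [0100]: ((0 XOR (NOT 0 AND 0)) OR (0 OR (1 OR 0))) -> 1
  row 5 [0101]: ((0 XOR (NOT 1 AND 0)) OR (0 OR (1 OR 0))) -> 1
  row 6 [0110]: ((1 XOR (NOT 0 AND 0)) OR (0 OR (1 OR 1))) -> 1
  row 7 [0111]: ((1 XOR (NOT 1 AND 0)) OR (0 OR (1 OR 1))) -> 1
  row 8 [1000]: ((0 XOR (NOT 0 AND 1)) OR (1 OR (0 OR 0))) -> 1
  row 9 [1001]: ((0 XOR (NOT 1 AND 1)) OR (1 OR (0 OR 0))) -> 1
  row 10 [1010]: ((1 XOR (NOT 0 AND 1)) OR (1 OR (0 OR 1))) -> 1
  row 11 [1011]: ((1 XOR (NOT 1 AND 1)) OR (1 OR (0 OR 1))) -> 1
  row 12 [1100]: ((0 XOR (NOT 0 AND 1)) OR (1 OR (1 OR 0))) -> 1
  row 13 [1101]: ((0 XOR (NOT 1 AND 1)) OR (1 OR (1 OR 0))) -> 1
  row 14 [1110]: ((1 XOR (NOT 0 AND 1)) OR (1 OR (1 OR 1))) -> 1
  row 15 [1111]: ((1 XOR (NOT 1 AND 1)) OR (1 OR (1 OR 1))) -> 1
Full result column, 4 rows per line (P1,P2 fixed per line; P3,P4 runs 00..11 left to right):
  rows 0-3 [P1,P2=00]: 0011  = hex 3
  rows 4-7 [P1,P2=01]: 1111  = hex F
  rows 8-11 [P1,P2=10]: 1111  = hex F
  rows 12-15 [P1,P2=11]: 1111  = hex F
Output column (row 0 .. row 15) = 0011111111111111
Output column grouped in 4s = 0011 1111 1111 1111 = 0x3FFF
Convert to decimal digit by digit (value = value*16 + digit):
  3 -> 3
  3*16 + 15 (F) = 63
  63*16 + 15 (F) = 1023
  1023*16 + 15 (F) = 16383
Decimal = 16383

16383
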